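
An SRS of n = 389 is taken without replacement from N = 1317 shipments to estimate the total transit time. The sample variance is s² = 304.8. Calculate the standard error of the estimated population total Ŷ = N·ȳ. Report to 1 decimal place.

Var(Ŷ) = N²·Var(ȳ) = N²·(1 − n/N)·s²/n.
f = 389/1317 = 0.29536826; Var(ȳ) = 0.70463174·304.8/389 = 0.55211248.
Var(Ŷ) = 1317² · 0.55211248 = 957633.02.
SE(Ŷ) = √(957633.02) = 978.6.

978.6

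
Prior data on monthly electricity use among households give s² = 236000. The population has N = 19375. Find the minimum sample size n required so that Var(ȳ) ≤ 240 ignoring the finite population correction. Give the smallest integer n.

Without fpc, n₀ = s²/D = 236000/240 = 983.3333.
Rounding up, n = 984.

984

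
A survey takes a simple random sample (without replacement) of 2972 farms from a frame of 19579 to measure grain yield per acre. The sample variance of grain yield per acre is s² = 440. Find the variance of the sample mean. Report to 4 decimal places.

Under SRS without replacement, Var(ȳ) = (1 − f)·s²/n with f = n/N = 2972/19579 = 0.15179529.
Var(ȳ) = (1 − 0.15179529)·440/2972 = 0.84820471·0.14804845 = 0.12557539.

0.1256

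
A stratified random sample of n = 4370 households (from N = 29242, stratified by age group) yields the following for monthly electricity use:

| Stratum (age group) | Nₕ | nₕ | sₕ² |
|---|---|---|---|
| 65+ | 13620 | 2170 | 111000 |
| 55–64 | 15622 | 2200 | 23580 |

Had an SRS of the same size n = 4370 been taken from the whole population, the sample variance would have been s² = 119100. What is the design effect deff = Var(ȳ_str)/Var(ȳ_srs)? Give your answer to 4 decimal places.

0.5158

Var(ȳ_str) = Σ Wₕ²(1−fₕ)sₕ²/nₕ with Wₕ = Nₕ/29242:
  65+: (13620/29242)²·(1−2170/13620)·111000/2170 = 9.328927
  55–64: (15622/29242)²·(1−2200/15622)·23580/2200 = 2.6282147
  → Var(ȳ_str) = 11.957142.
Var(ȳ_srs) = (1 − 4370/29242)·119100/4370 = 23.181096.
deff = 11.957142 / 23.181096 = 0.5158.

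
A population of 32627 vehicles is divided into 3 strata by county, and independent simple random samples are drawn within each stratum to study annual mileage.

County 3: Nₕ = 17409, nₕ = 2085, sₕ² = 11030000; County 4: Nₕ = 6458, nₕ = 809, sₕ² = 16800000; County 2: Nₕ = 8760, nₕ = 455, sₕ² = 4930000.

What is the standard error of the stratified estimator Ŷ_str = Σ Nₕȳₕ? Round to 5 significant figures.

1.7196 × 10^6

Var(Ŷ_str) = Σₕ Nₕ²(1 − fₕ)sₕ²/nₕ.
County 3: 17409²·(1 − 2085/17409)·11030000/2085 = 1.4112873 × 10^12.
County 4: 6458²·(1 − 809/6458)·16800000/809 = 7.5758327 × 10^11.
County 2: 8760²·(1 − 455/8760)·4930000/455 = 7.8827775 × 10^11.
Sum = 2.9571483 × 10^12.
SE = √(2.9571483 × 10^12) = 1.7196 × 10^6.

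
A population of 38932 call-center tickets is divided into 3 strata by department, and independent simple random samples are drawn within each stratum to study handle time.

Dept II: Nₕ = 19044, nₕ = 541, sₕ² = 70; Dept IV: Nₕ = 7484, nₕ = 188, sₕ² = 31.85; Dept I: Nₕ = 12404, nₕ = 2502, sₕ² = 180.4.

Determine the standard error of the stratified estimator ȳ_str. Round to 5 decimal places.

0.20500

Var(ȳ_str) = Σₕ Wₕ²(1 − fₕ)sₕ²/nₕ with Wₕ = Nₕ/N, N = 38932.
Dept II: Wₕ = 0.48916059; term = 0.48916059²·(1 − 0.02840790)·70/541 = 0.030080681.
Dept IV: Wₕ = 0.19223261; term = 0.19223261²·(1 − 0.02512026)·31.85/188 = 0.0061031882.
Dept I: Wₕ = 0.31860680; term = 0.31860680²·(1 − 0.20170913)·180.4/2502 = 0.0058427927.
Sum = 0.042026662.
SE = √(0.042026662) = 0.20500.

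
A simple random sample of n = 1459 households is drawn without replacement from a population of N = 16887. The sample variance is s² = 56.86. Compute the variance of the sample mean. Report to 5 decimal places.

Under SRS without replacement, Var(ȳ) = (1 − f)·s²/n with f = n/N = 1459/16887 = 0.08639782.
Var(ȳ) = (1 − 0.08639782)·56.86/1459 = 0.91360218·0.038971899 = 0.035604811.

0.03560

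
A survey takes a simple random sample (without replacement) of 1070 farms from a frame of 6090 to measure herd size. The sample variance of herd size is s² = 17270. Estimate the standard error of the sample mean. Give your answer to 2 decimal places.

3.65

Under SRS without replacement, Var(ȳ) = (1 − f)·s²/n with f = n/N = 1070/6090 = 0.17569787.
Var(ȳ) = (1 − 0.17569787)·17270/1070 = 0.82430213·16.140187 = 13.304391.
SE(ȳ) = √(13.304391) = 3.65.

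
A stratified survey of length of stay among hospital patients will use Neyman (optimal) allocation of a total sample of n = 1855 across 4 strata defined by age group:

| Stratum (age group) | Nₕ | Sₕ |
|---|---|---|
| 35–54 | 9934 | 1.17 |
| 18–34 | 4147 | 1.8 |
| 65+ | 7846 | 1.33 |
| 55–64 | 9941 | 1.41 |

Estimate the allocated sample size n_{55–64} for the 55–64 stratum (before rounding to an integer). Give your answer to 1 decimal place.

597.2

Neyman allocation: nₕ = n·NₕSₕ / Σⱼ NⱼSⱼ.
Σ NⱼSⱼ = 9934·1.17 + 4147·1.8 + 7846·1.33 + 9941·1.41 = 43539.37.
n_{55–64} = 1855·9941·1.41 / 43539.37 = 597.2.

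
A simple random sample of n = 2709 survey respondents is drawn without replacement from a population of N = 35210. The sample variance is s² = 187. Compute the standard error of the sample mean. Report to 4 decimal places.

Under SRS without replacement, Var(ȳ) = (1 − f)·s²/n with f = n/N = 2709/35210 = 0.07693837.
Var(ȳ) = (1 − 0.07693837)·187/2709 = 0.92306163·0.069029162 = 0.063718171.
SE(ȳ) = √(0.063718171) = 0.2524.

0.2524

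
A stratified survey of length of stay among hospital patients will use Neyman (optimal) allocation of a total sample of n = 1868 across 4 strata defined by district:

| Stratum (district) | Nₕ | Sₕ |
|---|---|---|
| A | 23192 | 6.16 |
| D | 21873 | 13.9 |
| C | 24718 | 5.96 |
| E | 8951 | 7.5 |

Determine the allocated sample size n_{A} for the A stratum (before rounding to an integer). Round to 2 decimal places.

403.52

Neyman allocation: nₕ = n·NₕSₕ / Σⱼ NⱼSⱼ.
Σ NⱼSⱼ = 23192·6.16 + 21873·13.9 + 24718·5.96 + 8951·7.5 = 661349.2.
n_{A} = 1868·23192·6.16 / 661349.2 = 403.52.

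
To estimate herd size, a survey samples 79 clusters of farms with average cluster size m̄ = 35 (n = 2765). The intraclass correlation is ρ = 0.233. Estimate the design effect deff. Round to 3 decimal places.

deff = 1 + (35 − 1)·0.233 = 1 + 7.922 = 8.922.

8.922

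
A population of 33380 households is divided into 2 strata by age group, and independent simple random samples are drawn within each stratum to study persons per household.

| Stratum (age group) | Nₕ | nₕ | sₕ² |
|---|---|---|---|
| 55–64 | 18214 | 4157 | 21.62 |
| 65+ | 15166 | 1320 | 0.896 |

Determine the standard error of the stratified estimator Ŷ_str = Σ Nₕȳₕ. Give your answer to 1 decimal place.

Var(Ŷ_str) = Σₕ Nₕ²(1 − fₕ)sₕ²/nₕ.
55–64: 18214²·(1 − 4157/18214)·21.62/4157 = 1.3315996 × 10^6.
65+: 15166²·(1 − 1320/15166)·0.896/1320 = 142537.61.
Sum = 1.4741372 × 10^6.
SE = √(1.4741372 × 10^6) = 1214.1.

1214.1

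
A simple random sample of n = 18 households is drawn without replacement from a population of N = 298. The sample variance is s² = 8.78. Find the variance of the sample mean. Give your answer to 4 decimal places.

0.4583

Under SRS without replacement, Var(ȳ) = (1 − f)·s²/n with f = n/N = 18/298 = 0.06040268.
Var(ȳ) = (1 − 0.06040268)·8.78/18 = 0.93959732·0.48777778 = 0.45831469.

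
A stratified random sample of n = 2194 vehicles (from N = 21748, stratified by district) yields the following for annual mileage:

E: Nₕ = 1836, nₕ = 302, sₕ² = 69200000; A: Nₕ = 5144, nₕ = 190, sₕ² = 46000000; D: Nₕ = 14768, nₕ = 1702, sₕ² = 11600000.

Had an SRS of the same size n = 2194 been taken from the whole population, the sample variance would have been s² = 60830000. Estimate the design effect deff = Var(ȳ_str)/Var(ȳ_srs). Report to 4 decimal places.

Var(ȳ_str) = Σ Wₕ²(1−fₕ)sₕ²/nₕ with Wₕ = Nₕ/21748:
  E: (1836/21748)²·(1−302/1836)·69200000/302 = 1364.4529
  A: (5144/21748)²·(1−190/5144)·46000000/190 = 13044.353
  D: (14768/21748)²·(1−1702/14768)·11600000/1702 = 2780.5078
  → Var(ȳ_str) = 17189.314.
Var(ȳ_srs) = (1 − 2194/21748)·60830000/2194 = 24928.577.
deff = 17189.314 / 24928.577 = 0.6895.

0.6895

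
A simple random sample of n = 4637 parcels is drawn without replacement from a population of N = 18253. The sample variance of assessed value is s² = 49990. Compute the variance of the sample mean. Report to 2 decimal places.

8.04

Under SRS without replacement, Var(ȳ) = (1 − f)·s²/n with f = n/N = 4637/18253 = 0.25404043.
Var(ȳ) = (1 − 0.25404043)·49990/4637 = 0.74595957·10.780677 = 8.0419493.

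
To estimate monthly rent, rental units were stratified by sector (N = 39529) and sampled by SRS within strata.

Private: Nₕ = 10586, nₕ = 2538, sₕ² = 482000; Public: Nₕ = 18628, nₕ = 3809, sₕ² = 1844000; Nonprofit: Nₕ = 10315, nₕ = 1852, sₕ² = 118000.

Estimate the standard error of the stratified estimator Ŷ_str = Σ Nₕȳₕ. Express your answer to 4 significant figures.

394200

Var(Ŷ_str) = Σₕ Nₕ²(1 − fₕ)sₕ²/nₕ.
Private: 10586²·(1 − 2538/10586)·482000/2538 = 1.6179879 × 10^10.
Public: 18628²·(1 − 3809/18628)·1844000/3809 = 1.3363957 × 10^11.
Nonprofit: 10315²·(1 − 1852/10315)·118000/1852 = 5.5620463 × 10^9.
Sum = 1.553815 × 10^11.
SE = √(1.553815 × 10^11) = 394200.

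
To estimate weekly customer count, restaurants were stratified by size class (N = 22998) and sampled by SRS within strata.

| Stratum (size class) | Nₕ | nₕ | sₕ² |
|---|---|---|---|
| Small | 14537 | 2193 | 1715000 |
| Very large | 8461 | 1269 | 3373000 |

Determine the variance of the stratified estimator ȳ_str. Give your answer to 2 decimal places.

571.13

Var(ȳ_str) = Σₕ Wₕ²(1 − fₕ)sₕ²/nₕ with Wₕ = Nₕ/N, N = 22998.
Small: Wₕ = 0.63209844; term = 0.63209844²·(1 − 0.15085644)·1715000/2193 = 265.32371.
Very large: Wₕ = 0.36790156; term = 0.36790156²·(1 − 0.14998227)·3373000/1269 = 305.80597.
Sum = 571.12968.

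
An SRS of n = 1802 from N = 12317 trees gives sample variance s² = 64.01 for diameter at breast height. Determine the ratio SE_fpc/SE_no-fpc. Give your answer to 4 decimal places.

f = n/N = 1802/12317 = 0.14630186.
SE_no-fpc = √(s²/n) = 0.18847186; SE_fpc = √((1−f)s²/n) = 0.17414006.
Ratio = √(1−f) = 0.92395787.

0.9240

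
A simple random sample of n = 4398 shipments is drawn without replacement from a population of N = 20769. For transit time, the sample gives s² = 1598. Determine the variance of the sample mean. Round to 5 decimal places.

0.28641

Under SRS without replacement, Var(ȳ) = (1 − f)·s²/n with f = n/N = 4398/20769 = 0.21175791.
Var(ȳ) = (1 − 0.21175791)·1598/4398 = 0.78824209·0.36334698 = 0.28640538.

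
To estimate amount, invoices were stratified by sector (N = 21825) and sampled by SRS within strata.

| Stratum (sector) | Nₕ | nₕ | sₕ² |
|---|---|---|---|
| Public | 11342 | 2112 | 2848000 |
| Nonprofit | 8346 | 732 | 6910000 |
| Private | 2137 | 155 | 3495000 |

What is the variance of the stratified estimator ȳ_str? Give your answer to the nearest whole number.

1756

Var(ȳ_str) = Σₕ Wₕ²(1 − fₕ)sₕ²/nₕ with Wₕ = Nₕ/N, N = 21825.
Public: Wₕ = 0.51967927; term = 0.51967927²·(1 − 0.18621054)·2848000/2112 = 296.36636.
Nonprofit: Wₕ = 0.38240550; term = 0.38240550²·(1 − 0.08770669)·6910000/732 = 1259.3595.
Private: Wₕ = 0.09791523; term = 0.09791523²·(1 − 0.07253159)·3495000/155 = 200.50036.
Sum = 1756.2262.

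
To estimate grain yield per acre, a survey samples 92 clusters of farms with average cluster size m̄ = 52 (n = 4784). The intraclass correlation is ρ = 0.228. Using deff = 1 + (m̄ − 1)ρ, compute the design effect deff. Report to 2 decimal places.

12.63

deff = 1 + (52 − 1)·0.228 = 1 + 11.628 = 12.628.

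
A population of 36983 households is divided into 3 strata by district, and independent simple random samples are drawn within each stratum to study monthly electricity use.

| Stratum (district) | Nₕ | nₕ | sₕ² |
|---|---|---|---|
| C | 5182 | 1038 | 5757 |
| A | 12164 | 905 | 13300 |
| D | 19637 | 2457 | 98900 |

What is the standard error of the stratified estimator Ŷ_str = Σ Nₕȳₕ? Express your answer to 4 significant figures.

Var(Ŷ_str) = Σₕ Nₕ²(1 − fₕ)sₕ²/nₕ.
C: 5182²·(1 − 1038/5182)·5757/1038 = 1.1910117 × 10^8.
A: 12164²·(1 − 905/12164)·13300/905 = 2.0127011 × 10^9.
D: 19637²·(1 − 2457/19637)·98900/2457 = 1.3579677 × 10^10.
Sum = 1.5711479 × 10^10.
SE = √(1.5711479 × 10^10) = 125300.

125300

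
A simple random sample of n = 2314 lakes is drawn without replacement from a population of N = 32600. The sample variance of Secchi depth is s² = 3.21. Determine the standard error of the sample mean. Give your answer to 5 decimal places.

Under SRS without replacement, Var(ȳ) = (1 − f)·s²/n with f = n/N = 2314/32600 = 0.07098160.
Var(ȳ) = (1 − 0.07098160)·3.21/2314 = 0.92901840·0.0013872083 = 0.001288742.
SE(ȳ) = √(0.001288742) = 0.03590.

0.03590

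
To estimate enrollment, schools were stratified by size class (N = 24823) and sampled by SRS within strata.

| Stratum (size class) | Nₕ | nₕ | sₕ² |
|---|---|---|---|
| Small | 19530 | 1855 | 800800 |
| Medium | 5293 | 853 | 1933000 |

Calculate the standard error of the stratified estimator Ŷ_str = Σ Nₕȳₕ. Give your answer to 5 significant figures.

449750

Var(Ŷ_str) = Σₕ Nₕ²(1 − fₕ)sₕ²/nₕ.
Small: 19530²·(1 − 1855/19530)·800800/1855 = 1.4901906 × 10^11.
Medium: 5293²·(1 − 853/5293)·1933000/853 = 5.3255895 × 10^10.
Sum = 2.0227496 × 10^11.
SE = √(2.0227496 × 10^11) = 449750.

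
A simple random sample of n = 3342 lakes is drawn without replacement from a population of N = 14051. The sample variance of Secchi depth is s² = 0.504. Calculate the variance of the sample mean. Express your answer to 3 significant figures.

Under SRS without replacement, Var(ȳ) = (1 − f)·s²/n with f = n/N = 3342/14051 = 0.23784784.
Var(ȳ) = (1 − 0.23784784)·0.504/3342 = 0.76215216·1.508079 × 10^-4 = 1.1493857 × 10^-4.

1.15 × 10^-4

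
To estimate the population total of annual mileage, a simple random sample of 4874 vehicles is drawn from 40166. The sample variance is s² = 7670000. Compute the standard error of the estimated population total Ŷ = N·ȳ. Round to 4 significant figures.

1.494 × 10^6

Var(Ŷ) = N²·Var(ȳ) = N²·(1 − n/N)·s²/n.
f = 4874/40166 = 0.12134641; Var(ȳ) = 0.87865359·7670000/4874 = 1382.6986.
Var(Ŷ) = 40166² · 1382.6986 = 2.2307181 × 10^12.
SE(Ŷ) = √(2.2307181 × 10^12) = 1.494 × 10^6.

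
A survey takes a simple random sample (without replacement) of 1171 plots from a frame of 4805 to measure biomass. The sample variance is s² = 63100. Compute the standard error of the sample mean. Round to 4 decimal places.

Under SRS without replacement, Var(ȳ) = (1 − f)·s²/n with f = n/N = 1171/4805 = 0.24370447.
Var(ȳ) = (1 − 0.24370447)·63100/1171 = 0.75629553·53.885568 = 40.753414.
SE(ȳ) = √(40.753414) = 6.3838.

6.3838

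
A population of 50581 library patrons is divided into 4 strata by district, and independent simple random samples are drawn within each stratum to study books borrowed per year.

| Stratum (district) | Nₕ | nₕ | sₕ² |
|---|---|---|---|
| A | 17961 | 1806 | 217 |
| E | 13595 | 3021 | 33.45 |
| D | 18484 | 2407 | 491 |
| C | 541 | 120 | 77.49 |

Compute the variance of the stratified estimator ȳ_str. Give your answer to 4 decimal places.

0.0380

Var(ȳ_str) = Σₕ Wₕ²(1 − fₕ)sₕ²/nₕ with Wₕ = Nₕ/N, N = 50581.
A: Wₕ = 0.35509381; term = 0.35509381²·(1 − 0.10055119)·217/1806 = 0.013627138.
E: Wₕ = 0.26877681; term = 0.26877681²·(1 − 0.22221405)·33.45/3021 = 6.2214139 × 10^-4.
D: Wₕ = 0.36543366; term = 0.36543366²·(1 − 0.13022073)·491/2407 = 0.023693627.
C: Wₕ = 0.01069572; term = 0.01069572²·(1 − 0.22181146)·77.49/120 = 5.7486908 × 10^-5.
Sum = 0.038000393.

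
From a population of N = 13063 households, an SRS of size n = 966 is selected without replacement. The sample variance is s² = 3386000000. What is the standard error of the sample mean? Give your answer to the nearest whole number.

1802

Under SRS without replacement, Var(ȳ) = (1 − f)·s²/n with f = n/N = 966/13063 = 0.07394932.
Var(ȳ) = (1 − 0.07394932)·3386000000/966 = 0.92605068·3.505176 × 10^6 = 3.2459706 × 10^6.
SE(ȳ) = √(3.2459706 × 10^6) = 1802.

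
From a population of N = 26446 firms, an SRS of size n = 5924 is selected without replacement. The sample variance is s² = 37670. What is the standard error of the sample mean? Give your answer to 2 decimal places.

2.22

Under SRS without replacement, Var(ȳ) = (1 − f)·s²/n with f = n/N = 5924/26446 = 0.22400363.
Var(ȳ) = (1 − 0.22400363)·37670/5924 = 0.77599637·6.3588791 = 4.9344671.
SE(ȳ) = √(4.9344671) = 2.22.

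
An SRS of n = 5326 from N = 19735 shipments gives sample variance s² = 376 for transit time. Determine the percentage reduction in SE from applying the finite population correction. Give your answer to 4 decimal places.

14.5527

f = n/N = 5326/19735 = 0.26987586.
SE_no-fpc = √(s²/n) = 0.26570109; SE_fpc = √((1−f)s²/n) = 0.22703442.
Ratio = √(1−f) = 0.85447302. Reduction = 100·(1 − 0.85447302) = 14.5527%.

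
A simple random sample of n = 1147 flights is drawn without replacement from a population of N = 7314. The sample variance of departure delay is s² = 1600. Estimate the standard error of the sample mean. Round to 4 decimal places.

Under SRS without replacement, Var(ȳ) = (1 − f)·s²/n with f = n/N = 1147/7314 = 0.15682253.
Var(ȳ) = (1 − 0.15682253)·1600/1147 = 0.84317747·1.3949433 = 1.1761848.
SE(ȳ) = √(1.1761848) = 1.0845.

1.0845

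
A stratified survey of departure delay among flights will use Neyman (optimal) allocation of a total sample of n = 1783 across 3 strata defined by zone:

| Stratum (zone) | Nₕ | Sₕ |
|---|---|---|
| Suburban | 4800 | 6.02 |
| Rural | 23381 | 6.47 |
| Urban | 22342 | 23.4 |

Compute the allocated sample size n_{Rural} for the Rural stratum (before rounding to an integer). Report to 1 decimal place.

383.7

Neyman allocation: nₕ = n·NₕSₕ / Σⱼ NⱼSⱼ.
Σ NⱼSⱼ = 4800·6.02 + 23381·6.47 + 22342·23.4 = 702973.87.
n_{Rural} = 1783·23381·6.47 / 702973.87 = 383.7.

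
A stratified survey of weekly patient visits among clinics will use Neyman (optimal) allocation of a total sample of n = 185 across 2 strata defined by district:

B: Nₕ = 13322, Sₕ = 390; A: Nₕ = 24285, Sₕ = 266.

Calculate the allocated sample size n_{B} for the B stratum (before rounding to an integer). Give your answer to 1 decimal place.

82.5

Neyman allocation: nₕ = n·NₕSₕ / Σⱼ NⱼSⱼ.
Σ NⱼSⱼ = 13322·390 + 24285·266 = 1.165539 × 10^7.
n_{B} = 185·13322·390 / (1.165539 × 10^7) = 82.5.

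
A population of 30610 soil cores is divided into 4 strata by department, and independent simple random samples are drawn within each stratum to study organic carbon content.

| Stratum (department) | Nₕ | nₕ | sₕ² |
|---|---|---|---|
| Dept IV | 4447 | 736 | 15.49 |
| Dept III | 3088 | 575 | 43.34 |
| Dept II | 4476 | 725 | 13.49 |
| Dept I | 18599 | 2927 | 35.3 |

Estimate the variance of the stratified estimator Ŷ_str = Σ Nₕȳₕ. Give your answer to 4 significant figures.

4.760 × 10^6

Var(Ŷ_str) = Σₕ Nₕ²(1 − fₕ)sₕ²/nₕ.
Dept IV: 4447²·(1 − 736/4447)·15.49/736 = 347321.52.
Dept III: 3088²·(1 − 575/3088)·43.34/575 = 584912.42.
Dept II: 4476²·(1 − 725/4476)·13.49/725 = 312400.04.
Dept I: 18599²·(1 − 2927/18599)·35.3/2927 = 3.5153292 × 10^6.
Sum = 4.7599632 × 10^6.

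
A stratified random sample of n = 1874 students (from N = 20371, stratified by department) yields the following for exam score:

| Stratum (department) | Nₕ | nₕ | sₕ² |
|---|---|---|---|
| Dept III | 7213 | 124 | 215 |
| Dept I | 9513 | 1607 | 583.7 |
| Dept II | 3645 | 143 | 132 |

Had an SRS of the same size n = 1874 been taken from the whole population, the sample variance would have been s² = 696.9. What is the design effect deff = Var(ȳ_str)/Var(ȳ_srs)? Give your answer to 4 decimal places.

Var(ȳ_str) = Σ Wₕ²(1−fₕ)sₕ²/nₕ with Wₕ = Nₕ/20371:
  Dept III: (7213/20371)²·(1−124/7213)·215/124 = 0.21364512
  Dept I: (9513/20371)²·(1−1607/9513)·583.7/1607 = 0.065829935
  Dept II: (3645/20371)²·(1−143/3645)·132/143 = 0.028394019
  → Var(ȳ_str) = 0.30786907.
Var(ȳ_srs) = (1 − 1874/20371)·696.9/1874 = 0.33766794.
deff = 0.30786907 / 0.33766794 = 0.9118.

0.9118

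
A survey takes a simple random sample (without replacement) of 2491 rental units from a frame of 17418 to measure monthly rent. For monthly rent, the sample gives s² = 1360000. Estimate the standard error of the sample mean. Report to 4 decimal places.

21.6307

Under SRS without replacement, Var(ȳ) = (1 − f)·s²/n with f = n/N = 2491/17418 = 0.14301298.
Var(ȳ) = (1 − 0.14301298)·1360000/2491 = 0.85698702·545.96548 = 467.88533.
SE(ȳ) = √(467.88533) = 21.6307.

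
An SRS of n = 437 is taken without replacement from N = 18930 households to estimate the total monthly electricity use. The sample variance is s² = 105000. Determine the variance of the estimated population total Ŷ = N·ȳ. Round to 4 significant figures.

8.411 × 10^10

Var(Ŷ) = N²·Var(ȳ) = N²·(1 − n/N)·s²/n.
f = 437/18930 = 0.02308505; Var(ȳ) = 0.97691495·105000/437 = 234.72785.
Var(Ŷ) = 18930² · 234.72785 = 8.4113528 × 10^10.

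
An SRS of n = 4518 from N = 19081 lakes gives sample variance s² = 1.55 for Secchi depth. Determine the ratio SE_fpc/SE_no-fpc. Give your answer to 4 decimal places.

0.8736

f = n/N = 4518/19081 = 0.23678004.
SE_no-fpc = √(s²/n) = 0.018522207; SE_fpc = √((1−f)s²/n) = 0.016181456.
Ratio = √(1−f) = 0.87362461.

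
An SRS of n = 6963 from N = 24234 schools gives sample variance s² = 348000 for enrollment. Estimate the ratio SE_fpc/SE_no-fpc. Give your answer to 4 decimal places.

0.8442

f = n/N = 6963/24234 = 0.28732359.
SE_no-fpc = √(s²/n) = 7.0695444; SE_fpc = √((1−f)s²/n) = 5.9681209.
Ratio = √(1−f) = 0.84420164.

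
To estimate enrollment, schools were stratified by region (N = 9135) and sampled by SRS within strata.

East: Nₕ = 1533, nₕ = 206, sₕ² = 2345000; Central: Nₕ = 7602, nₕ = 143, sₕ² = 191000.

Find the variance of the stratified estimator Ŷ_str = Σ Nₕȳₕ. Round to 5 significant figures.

9.8894 × 10^10

Var(Ŷ_str) = Σₕ Nₕ²(1 − fₕ)sₕ²/nₕ.
East: 1533²·(1 − 206/1533)·2345000/206 = 2.3157342 × 10^10.
Central: 7602²·(1 − 143/7602)·191000/143 = 7.57366 × 10^10.
Sum = 9.8893942 × 10^10.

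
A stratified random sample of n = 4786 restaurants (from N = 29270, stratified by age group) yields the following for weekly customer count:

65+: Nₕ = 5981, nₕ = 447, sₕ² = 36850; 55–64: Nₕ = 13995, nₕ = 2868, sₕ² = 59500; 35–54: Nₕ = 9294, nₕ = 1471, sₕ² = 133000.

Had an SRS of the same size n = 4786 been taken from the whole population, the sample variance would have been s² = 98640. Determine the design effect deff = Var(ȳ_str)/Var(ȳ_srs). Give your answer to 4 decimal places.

Var(ȳ_str) = Σ Wₕ²(1−fₕ)sₕ²/nₕ with Wₕ = Nₕ/29270:
  65+: (5981/29270)²·(1−447/5981)·36850/447 = 3.1849123
  55–64: (13995/29270)²·(1−2868/13995)·59500/2868 = 3.7708857
  35–54: (9294/29270)²·(1−1471/9294)·133000/1471 = 7.6730764
  → Var(ȳ_str) = 14.628874.
Var(ȳ_srs) = (1 − 4786/29270)·98640/4786 = 17.240109.
deff = 14.628874 / 17.240109 = 0.8485.

0.8485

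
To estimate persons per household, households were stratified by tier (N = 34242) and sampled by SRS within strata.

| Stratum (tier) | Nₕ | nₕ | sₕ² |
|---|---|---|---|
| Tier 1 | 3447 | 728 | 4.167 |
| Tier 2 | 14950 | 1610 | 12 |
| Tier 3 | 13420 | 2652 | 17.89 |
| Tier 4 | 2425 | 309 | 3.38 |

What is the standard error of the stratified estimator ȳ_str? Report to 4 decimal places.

0.0468

Var(ȳ_str) = Σₕ Wₕ²(1 − fₕ)sₕ²/nₕ with Wₕ = Nₕ/N, N = 34242.
Tier 1: Wₕ = 0.10066585; term = 0.10066585²·(1 − 0.21119814)·4.167/728 = 4.5753505 × 10^-5.
Tier 2: Wₕ = 0.43659833; term = 0.43659833²·(1 − 0.10769231)·12/1610 = 0.0012677515.
Tier 3: Wₕ = 0.39191636; term = 0.39191636²·(1 − 0.19761550)·17.89/2652 = 8.3139257 × 10^-4.
Tier 4: Wₕ = 0.07081946; term = 0.07081946²·(1 − 0.12742268)·3.38/309 = 4.7870436 × 10^-5.
Sum = 0.002192768.
SE = √(0.002192768) = 0.0468.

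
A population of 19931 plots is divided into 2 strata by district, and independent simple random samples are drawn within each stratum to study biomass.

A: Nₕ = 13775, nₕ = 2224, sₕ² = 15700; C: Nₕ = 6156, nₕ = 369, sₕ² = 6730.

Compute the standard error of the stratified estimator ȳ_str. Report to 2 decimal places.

Var(ȳ_str) = Σₕ Wₕ²(1 − fₕ)sₕ²/nₕ with Wₕ = Nₕ/N, N = 19931.
A: Wₕ = 0.69113441; term = 0.69113441²·(1 − 0.16145191)·15700/2224 = 2.8275994.
C: Wₕ = 0.30886559; term = 0.30886559²·(1 − 0.05994152)·6730/369 = 1.6356208.
Sum = 4.4632202.
SE = √(4.4632202) = 2.11.

2.11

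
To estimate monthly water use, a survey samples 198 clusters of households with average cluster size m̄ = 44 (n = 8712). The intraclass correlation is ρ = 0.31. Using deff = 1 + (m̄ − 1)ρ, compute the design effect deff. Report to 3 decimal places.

14.330

deff = 1 + (44 − 1)·0.31 = 1 + 13.33 = 14.33.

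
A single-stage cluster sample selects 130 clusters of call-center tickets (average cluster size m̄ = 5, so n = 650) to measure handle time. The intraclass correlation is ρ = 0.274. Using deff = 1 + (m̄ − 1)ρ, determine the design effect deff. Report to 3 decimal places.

2.096

deff = 1 + (5 − 1)·0.274 = 1 + 1.096 = 2.096.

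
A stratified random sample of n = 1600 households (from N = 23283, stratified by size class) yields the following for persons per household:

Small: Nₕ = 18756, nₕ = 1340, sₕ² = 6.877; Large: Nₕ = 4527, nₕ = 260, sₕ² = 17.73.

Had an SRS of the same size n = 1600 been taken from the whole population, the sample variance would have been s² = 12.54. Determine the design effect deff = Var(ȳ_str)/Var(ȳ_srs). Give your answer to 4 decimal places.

0.7566

Var(ȳ_str) = Σ Wₕ²(1−fₕ)sₕ²/nₕ with Wₕ = Nₕ/23283:
  Small: (18756/23283)²·(1−1340/18756)·6.877/1340 = 0.0030924664
  Large: (4527/23283)²·(1−260/4527)·17.73/260 = 0.0024299126
  → Var(ȳ_str) = 0.005522379.
Var(ȳ_srs) = (1 − 1600/23283)·12.54/1600 = 0.0072989096.
deff = 0.005522379 / 0.0072989096 = 0.7566.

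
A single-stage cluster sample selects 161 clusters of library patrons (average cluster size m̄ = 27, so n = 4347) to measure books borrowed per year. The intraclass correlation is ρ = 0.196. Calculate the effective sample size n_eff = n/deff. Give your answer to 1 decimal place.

713.1

deff = 1 + (27 − 1)·0.196 = 1 + 5.096 = 6.096.
n_eff = 4347 / 6.096 = 713.1.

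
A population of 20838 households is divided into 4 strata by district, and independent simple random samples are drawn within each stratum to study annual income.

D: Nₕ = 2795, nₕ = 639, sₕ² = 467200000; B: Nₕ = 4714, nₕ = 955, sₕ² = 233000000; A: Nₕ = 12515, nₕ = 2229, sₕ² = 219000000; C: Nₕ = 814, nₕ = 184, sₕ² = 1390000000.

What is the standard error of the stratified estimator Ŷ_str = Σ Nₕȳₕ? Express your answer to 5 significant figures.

Var(Ŷ_str) = Σₕ Nₕ²(1 − fₕ)sₕ²/nₕ.
D: 2795²·(1 − 639/2795)·467200000/639 = 4.4058788 × 10^12.
B: 4714²·(1 − 955/4714)·233000000/955 = 4.3232908 × 10^12.
A: 12515²·(1 − 2229/12515)·219000000/2229 = 1.2647696 × 10^13.
C: 814²·(1 − 184/814)·1390000000/184 = 3.8740207 × 10^12.
Sum = 2.5250886 × 10^13.
SE = √(2.5250886 × 10^13) = 5.0250 × 10^6.

5.0250 × 10^6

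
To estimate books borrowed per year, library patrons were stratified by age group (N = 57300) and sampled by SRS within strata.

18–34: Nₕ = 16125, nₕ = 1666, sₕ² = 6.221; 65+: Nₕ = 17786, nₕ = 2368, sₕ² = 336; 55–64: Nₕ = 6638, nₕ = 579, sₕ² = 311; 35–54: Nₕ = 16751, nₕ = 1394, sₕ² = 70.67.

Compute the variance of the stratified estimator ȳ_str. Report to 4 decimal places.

0.0227

Var(ȳ_str) = Σₕ Wₕ²(1 − fₕ)sₕ²/nₕ with Wₕ = Nₕ/N, N = 57300.
18–34: Wₕ = 0.28141361; term = 0.28141361²·(1 − 0.10331783)·6.221/1666 = 2.6516362 × 10^-4.
65+: Wₕ = 0.31040140; term = 0.31040140²·(1 − 0.13313842)·336/2368 = 0.011850991.
55–64: Wₕ = 0.11584642; term = 0.11584642²·(1 − 0.08722507)·311/579 = 0.006579771.
35–54: Wₕ = 0.29233857; term = 0.29233857²·(1 − 0.08321891)·70.67/1394 = 0.0039720087.
Sum = 0.022667934.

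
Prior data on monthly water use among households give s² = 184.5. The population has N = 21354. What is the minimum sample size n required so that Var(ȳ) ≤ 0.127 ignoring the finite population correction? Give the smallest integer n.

1453

Without fpc, n₀ = s²/D = 184.5/0.127 = 1452.7559.
Rounding up, n = 1453.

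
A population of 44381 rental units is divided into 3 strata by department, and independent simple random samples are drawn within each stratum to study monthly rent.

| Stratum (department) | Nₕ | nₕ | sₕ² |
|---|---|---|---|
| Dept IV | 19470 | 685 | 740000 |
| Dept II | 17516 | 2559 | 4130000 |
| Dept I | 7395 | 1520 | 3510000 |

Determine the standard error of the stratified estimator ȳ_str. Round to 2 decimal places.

Var(ȳ_str) = Σₕ Wₕ²(1 − fₕ)sₕ²/nₕ with Wₕ = Nₕ/N, N = 44381.
Dept IV: Wₕ = 0.43870125; term = 0.43870125²·(1 − 0.03518233)·740000/685 = 200.59686.
Dept II: Wₕ = 0.39467340; term = 0.39467340²·(1 − 0.14609500)·4130000/2559 = 214.66687.
Dept I: Wₕ = 0.16662536; term = 0.16662536²·(1 − 0.20554429)·3510000/1520 = 50.934894.
Sum = 466.19862.
SE = √(466.19862) = 21.59.

21.59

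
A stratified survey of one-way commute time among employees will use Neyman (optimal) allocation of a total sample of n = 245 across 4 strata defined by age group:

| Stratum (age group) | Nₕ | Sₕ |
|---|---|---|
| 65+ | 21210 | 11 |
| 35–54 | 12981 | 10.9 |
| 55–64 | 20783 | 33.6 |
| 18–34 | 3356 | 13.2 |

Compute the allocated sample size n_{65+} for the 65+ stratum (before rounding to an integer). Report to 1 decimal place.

Neyman allocation: nₕ = n·NₕSₕ / Σⱼ NⱼSⱼ.
Σ NⱼSⱼ = 21210·11 + 12981·10.9 + 20783·33.6 + 3356·13.2 = 1.1174109 × 10^6.
n_{65+} = 245·21210·11 / (1.1174109 × 10^6) = 51.2.

51.2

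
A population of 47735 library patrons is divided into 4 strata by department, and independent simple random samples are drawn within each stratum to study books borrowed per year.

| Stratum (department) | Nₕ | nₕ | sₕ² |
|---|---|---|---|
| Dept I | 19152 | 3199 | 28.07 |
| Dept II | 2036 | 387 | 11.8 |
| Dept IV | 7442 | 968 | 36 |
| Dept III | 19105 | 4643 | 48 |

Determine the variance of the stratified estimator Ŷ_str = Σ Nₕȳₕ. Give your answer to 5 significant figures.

Var(Ŷ_str) = Σₕ Nₕ²(1 − fₕ)sₕ²/nₕ.
Dept I: 19152²·(1 − 3199/19152)·28.07/3199 = 2.680925 × 10^6.
Dept II: 2036²·(1 − 387/2036)·11.8/387 = 102369.24.
Dept IV: 7442²·(1 − 968/7442)·36/968 = 1.7917999 × 10^6.
Dept III: 19105²·(1 − 4643/19105)·48/4643 = 2.856393 × 10^6.
Sum = 7.4314871 × 10^6.

7.4315 × 10^6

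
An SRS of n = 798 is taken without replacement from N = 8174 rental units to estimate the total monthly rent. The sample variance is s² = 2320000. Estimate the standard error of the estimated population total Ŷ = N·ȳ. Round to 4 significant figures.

418700

Var(Ŷ) = N²·Var(ȳ) = N²·(1 − n/N)·s²/n.
f = 798/8174 = 0.09762662; Var(ȳ) = 0.90237338·2320000/798 = 2623.4414.
Var(Ŷ) = 8174² · 2623.4414 = 1.7528334 × 10^11.
SE(Ŷ) = √(1.7528334 × 10^11) = 418700.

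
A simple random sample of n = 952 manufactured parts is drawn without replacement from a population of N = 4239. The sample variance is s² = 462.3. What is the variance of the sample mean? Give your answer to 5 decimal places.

Under SRS without replacement, Var(ȳ) = (1 − f)·s²/n with f = n/N = 952/4239 = 0.22458127.
Var(ȳ) = (1 − 0.22458127)·462.3/952 = 0.77541873·0.48560924 = 0.3765505.

0.37655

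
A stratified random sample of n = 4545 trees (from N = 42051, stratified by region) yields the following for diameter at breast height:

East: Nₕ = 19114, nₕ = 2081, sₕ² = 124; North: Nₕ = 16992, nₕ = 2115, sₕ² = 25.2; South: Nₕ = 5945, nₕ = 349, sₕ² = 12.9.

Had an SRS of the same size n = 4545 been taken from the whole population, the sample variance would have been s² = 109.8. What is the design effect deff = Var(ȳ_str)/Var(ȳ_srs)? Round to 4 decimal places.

0.6205

Var(ȳ_str) = Σ Wₕ²(1−fₕ)sₕ²/nₕ with Wₕ = Nₕ/42051:
  East: (19114/42051)²·(1−2081/19114)·124/2081 = 0.010970835
  North: (16992/42051)²·(1−2115/16992)·25.2/2115 = 0.0017033244
  South: (5945/42051)²·(1−349/5945)·12.9/349 = 6.9541042 × 10^-4
  → Var(ȳ_str) = 0.01336957.
Var(ȳ_srs) = (1 − 4545/42051)·109.8/4545 = 0.021547301.
deff = 0.01336957 / 0.021547301 = 0.6205.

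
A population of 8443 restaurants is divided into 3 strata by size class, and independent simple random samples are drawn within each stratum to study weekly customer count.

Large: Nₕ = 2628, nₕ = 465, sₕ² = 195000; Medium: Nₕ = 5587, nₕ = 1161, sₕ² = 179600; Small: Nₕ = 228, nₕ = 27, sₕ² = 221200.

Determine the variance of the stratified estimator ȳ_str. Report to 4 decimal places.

92.3697

Var(ȳ_str) = Σₕ Wₕ²(1 − fₕ)sₕ²/nₕ with Wₕ = Nₕ/N, N = 8443.
Large: Wₕ = 0.31126377; term = 0.31126377²·(1 − 0.17694064)·195000/465 = 33.440284.
Medium: Wₕ = 0.66173161; term = 0.66173161²·(1 − 0.20780383)·179600/1161 = 53.662465.
Small: Wₕ = 0.02700462; term = 0.02700462²·(1 − 0.11842105)·221200/27 = 5.2669438.
Sum = 92.369693.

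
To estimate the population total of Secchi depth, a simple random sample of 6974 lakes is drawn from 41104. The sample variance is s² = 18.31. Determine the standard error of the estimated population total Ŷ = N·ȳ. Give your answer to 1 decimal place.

Var(Ŷ) = N²·Var(ȳ) = N²·(1 − n/N)·s²/n.
f = 6974/41104 = 0.16966719; Var(ȳ) = 0.83033281·18.31/6974 = 0.0021800106.
Var(Ŷ) = 41104² · 0.0021800106 = 3.6832125 × 10^6.
SE(Ŷ) = √(3.6832125 × 10^6) = 1919.2.

1919.2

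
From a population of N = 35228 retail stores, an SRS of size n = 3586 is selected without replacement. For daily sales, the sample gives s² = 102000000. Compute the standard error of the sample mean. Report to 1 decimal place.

Under SRS without replacement, Var(ȳ) = (1 − f)·s²/n with f = n/N = 3586/35228 = 0.10179403.
Var(ȳ) = (1 − 0.10179403)·102000000/3586 = 0.89820597·28443.949 = 25548.525.
SE(ȳ) = √(25548.525) = 159.8.

159.8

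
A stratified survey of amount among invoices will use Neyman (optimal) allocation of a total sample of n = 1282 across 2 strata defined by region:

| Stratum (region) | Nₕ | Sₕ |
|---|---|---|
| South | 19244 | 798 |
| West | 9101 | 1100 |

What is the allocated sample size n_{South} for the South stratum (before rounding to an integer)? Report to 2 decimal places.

776.07

Neyman allocation: nₕ = n·NₕSₕ / Σⱼ NⱼSⱼ.
Σ NⱼSⱼ = 19244·798 + 9101·1100 = 2.5367812 × 10^7.
n_{South} = 1282·19244·798 / (2.5367812 × 10^7) = 776.07.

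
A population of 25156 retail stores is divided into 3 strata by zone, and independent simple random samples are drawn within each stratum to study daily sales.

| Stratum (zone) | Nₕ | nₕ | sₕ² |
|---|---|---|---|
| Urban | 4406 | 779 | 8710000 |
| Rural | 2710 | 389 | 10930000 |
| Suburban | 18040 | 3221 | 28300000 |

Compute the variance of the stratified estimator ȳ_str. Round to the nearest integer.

4273

Var(ȳ_str) = Σₕ Wₕ²(1 − fₕ)sₕ²/nₕ with Wₕ = Nₕ/N, N = 25156.
Urban: Wₕ = 0.17514708; term = 0.17514708²·(1 − 0.17680436)·8710000/779 = 282.35116.
Rural: Wₕ = 0.10772778; term = 0.10772778²·(1 − 0.14354244)·10930000/389 = 279.27485.
Suburban: Wₕ = 0.71712514; term = 0.71712514²·(1 − 0.17854767)·28300000/3221 = 3711.6581.
Sum = 4273.2841.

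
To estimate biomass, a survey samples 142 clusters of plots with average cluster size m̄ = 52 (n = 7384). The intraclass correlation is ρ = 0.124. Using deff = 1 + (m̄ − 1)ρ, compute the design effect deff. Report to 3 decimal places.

deff = 1 + (52 − 1)·0.124 = 1 + 6.324 = 7.324.

7.324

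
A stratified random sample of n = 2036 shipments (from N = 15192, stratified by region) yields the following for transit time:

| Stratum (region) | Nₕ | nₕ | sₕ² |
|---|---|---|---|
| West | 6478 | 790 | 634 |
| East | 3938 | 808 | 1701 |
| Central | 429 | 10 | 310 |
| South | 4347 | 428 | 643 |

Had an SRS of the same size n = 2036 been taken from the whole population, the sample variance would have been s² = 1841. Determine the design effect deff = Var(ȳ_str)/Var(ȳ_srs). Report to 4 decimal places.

Var(ȳ_str) = Σ Wₕ²(1−fₕ)sₕ²/nₕ with Wₕ = Nₕ/15192:
  West: (6478/15192)²·(1−790/6478)·634/790 = 0.12812468
  East: (3938/15192)²·(1−808/3938)·1701/808 = 0.11243023
  Central: (429/15192)²·(1−10/429)·310/10 = 0.02414366
  South: (4347/15192)²·(1−428/4347)·643/428 = 0.11089251
  → Var(ȳ_str) = 0.37559108.
Var(ȳ_srs) = (1 − 2036/15192)·1841/2036 = 0.78304177.
deff = 0.37559108 / 0.78304177 = 0.4797.

0.4797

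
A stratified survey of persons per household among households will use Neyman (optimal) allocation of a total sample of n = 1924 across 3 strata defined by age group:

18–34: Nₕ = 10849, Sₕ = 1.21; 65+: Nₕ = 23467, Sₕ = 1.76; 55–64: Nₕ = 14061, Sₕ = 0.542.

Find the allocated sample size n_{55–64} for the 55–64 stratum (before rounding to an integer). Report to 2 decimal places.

Neyman allocation: nₕ = n·NₕSₕ / Σⱼ NⱼSⱼ.
Σ NⱼSⱼ = 10849·1.21 + 23467·1.76 + 14061·0.542 = 62050.272.
n_{55–64} = 1924·14061·0.542 / 62050.272 = 236.31.

236.31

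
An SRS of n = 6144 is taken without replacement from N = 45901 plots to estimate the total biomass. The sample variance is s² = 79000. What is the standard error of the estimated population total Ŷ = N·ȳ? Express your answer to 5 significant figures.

153180

Var(Ŷ) = N²·Var(ȳ) = N²·(1 − n/N)·s²/n.
f = 6144/45901 = 0.13385329; Var(ȳ) = 0.86614671·79000/6144 = 11.136978.
Var(Ŷ) = 45901² · 11.136978 = 2.3464519 × 10^10.
SE(Ŷ) = √(2.3464519 × 10^10) = 153180.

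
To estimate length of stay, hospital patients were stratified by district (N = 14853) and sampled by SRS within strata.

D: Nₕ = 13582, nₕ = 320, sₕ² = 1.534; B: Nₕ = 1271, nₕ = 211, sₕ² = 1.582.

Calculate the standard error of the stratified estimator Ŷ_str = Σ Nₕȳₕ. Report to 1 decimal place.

934.7

Var(Ŷ_str) = Σₕ Nₕ²(1 − fₕ)sₕ²/nₕ.
D: 13582²·(1 − 320/13582)·1.534/320 = 863471.75.
B: 1271²·(1 − 211/1271)·1.582/211 = 10101.257.
Sum = 873573.01.
SE = √(873573.01) = 934.7.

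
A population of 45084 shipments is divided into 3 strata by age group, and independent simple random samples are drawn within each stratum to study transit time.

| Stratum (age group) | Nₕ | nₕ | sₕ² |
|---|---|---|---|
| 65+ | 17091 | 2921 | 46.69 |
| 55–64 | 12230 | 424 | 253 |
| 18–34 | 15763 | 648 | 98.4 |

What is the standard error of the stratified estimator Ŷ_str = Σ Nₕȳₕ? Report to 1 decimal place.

11234.2

Var(Ŷ_str) = Σₕ Nₕ²(1 − fₕ)sₕ²/nₕ.
65+: 17091²·(1 − 2921/17091)·46.69/2921 = 3.8710577 × 10^6.
55–64: 12230²·(1 − 424/12230)·253/424 = 8.6155677 × 10^7.
18–34: 15763²·(1 − 648/15763)·98.4/648 = 3.617988 × 10^7.
Sum = 1.2620661 × 10^8.
SE = √(1.2620661 × 10^8) = 11234.2.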